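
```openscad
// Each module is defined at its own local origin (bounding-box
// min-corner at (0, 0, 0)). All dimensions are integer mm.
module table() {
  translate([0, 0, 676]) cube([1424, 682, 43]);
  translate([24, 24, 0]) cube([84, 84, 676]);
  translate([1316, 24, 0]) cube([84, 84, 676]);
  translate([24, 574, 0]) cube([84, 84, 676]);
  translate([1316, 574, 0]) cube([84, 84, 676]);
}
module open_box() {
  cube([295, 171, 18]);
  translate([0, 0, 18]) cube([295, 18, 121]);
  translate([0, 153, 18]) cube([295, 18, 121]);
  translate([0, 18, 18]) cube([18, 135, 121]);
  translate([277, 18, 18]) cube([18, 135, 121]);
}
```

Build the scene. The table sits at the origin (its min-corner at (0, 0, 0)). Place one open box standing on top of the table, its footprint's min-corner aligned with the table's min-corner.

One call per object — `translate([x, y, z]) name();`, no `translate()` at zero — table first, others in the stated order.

table();
translate([0, 0, 719]) open_box();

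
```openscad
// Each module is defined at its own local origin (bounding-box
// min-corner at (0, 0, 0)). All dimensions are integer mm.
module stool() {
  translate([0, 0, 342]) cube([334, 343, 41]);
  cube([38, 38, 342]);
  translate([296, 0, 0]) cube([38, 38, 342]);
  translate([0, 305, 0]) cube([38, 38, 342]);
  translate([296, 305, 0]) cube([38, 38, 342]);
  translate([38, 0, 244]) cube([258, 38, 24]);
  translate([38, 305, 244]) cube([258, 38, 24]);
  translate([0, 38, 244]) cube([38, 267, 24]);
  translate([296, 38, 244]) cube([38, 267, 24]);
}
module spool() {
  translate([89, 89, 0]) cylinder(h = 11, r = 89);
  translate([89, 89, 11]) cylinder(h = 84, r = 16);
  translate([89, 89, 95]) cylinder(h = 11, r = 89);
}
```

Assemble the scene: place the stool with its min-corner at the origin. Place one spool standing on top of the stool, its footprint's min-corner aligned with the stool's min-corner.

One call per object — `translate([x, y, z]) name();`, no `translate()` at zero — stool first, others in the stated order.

stool();
translate([0, 0, 383]) spool();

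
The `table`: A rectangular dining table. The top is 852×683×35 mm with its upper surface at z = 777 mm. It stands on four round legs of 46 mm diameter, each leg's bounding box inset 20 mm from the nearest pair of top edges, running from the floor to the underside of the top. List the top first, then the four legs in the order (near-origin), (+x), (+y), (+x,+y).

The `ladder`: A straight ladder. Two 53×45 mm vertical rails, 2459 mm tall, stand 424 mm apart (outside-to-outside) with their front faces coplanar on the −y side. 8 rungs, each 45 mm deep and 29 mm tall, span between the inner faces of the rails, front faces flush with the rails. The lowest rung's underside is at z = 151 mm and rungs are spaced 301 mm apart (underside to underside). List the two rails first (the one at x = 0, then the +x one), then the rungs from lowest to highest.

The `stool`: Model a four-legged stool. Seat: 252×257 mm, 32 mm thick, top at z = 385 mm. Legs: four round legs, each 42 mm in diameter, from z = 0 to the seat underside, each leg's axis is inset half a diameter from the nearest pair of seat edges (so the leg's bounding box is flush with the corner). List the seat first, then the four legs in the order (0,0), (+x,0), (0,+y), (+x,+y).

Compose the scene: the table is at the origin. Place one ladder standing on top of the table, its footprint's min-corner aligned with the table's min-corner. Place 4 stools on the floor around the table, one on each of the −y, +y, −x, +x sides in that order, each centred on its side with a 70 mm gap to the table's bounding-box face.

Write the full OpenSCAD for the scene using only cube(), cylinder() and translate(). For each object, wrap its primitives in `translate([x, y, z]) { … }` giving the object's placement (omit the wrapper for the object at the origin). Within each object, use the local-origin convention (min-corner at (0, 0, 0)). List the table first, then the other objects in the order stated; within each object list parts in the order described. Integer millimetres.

translate([0, 0, 742]) cube([852, 683, 35]);
translate([43, 43, 0]) cylinder(h = 742, r = 23);
translate([809, 43, 0]) cylinder(h = 742, r = 23);
translate([43, 640, 0]) cylinder(h = 742, r = 23);
translate([809, 640, 0]) cylinder(h = 742, r = 23);
translate([0, 0, 777]) {
  cube([53, 45, 2459]);
  translate([371, 0, 0]) cube([53, 45, 2459]);
  translate([53, 0, 151]) cube([318, 45, 29]);
  translate([53, 0, 452]) cube([318, 45, 29]);
  translate([53, 0, 753]) cube([318, 45, 29]);
  translate([53, 0, 1054]) cube([318, 45, 29]);
  translate([53, 0, 1355]) cube([318, 45, 29]);
  translate([53, 0, 1656]) cube([318, 45, 29]);
  translate([53, 0, 1957]) cube([318, 45, 29]);
  translate([53, 0, 2258]) cube([318, 45, 29]);
}
translate([300, -327, 0]) {
  translate([0, 0, 353]) cube([252, 257, 32]);
  translate([21, 21, 0]) cylinder(h = 353, r = 21);
  translate([231, 21, 0]) cylinder(h = 353, r = 21);
  translate([21, 236, 0]) cylinder(h = 353, r = 21);
  translate([231, 236, 0]) cylinder(h = 353, r = 21);
}
translate([300, 753, 0]) {
  translate([0, 0, 353]) cube([252, 257, 32]);
  translate([21, 21, 0]) cylinder(h = 353, r = 21);
  translate([231, 21, 0]) cylinder(h = 353, r = 21);
  translate([21, 236, 0]) cylinder(h = 353, r = 21);
  translate([231, 236, 0]) cylinder(h = 353, r = 21);
}
translate([-322, 213, 0]) {
  translate([0, 0, 353]) cube([252, 257, 32]);
  translate([21, 21, 0]) cylinder(h = 353, r = 21);
  translate([231, 21, 0]) cylinder(h = 353, r = 21);
  translate([21, 236, 0]) cylinder(h = 353, r = 21);
  translate([231, 236, 0]) cylinder(h = 353, r = 21);
}
translate([922, 213, 0]) {
  translate([0, 0, 353]) cube([252, 257, 32]);
  translate([21, 21, 0]) cylinder(h = 353, r = 21);
  translate([231, 21, 0]) cylinder(h = 353, r = 21);
  translate([21, 236, 0]) cylinder(h = 353, r = 21);
  translate([231, 236, 0]) cylinder(h = 353, r = 21);
}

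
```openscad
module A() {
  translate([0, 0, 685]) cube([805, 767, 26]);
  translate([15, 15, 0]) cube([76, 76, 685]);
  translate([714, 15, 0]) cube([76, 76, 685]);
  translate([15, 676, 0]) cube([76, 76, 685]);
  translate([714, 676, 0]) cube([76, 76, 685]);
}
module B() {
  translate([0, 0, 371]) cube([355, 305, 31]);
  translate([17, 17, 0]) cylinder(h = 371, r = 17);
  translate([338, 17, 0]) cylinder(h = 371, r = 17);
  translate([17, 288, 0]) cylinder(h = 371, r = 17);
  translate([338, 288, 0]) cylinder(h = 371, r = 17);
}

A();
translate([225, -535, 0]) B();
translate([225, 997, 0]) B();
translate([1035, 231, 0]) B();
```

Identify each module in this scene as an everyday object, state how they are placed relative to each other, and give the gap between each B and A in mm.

Each stool's nearest face is 230 mm from the table's bounding box.

A is a table. B is a stool. Three stools sit around the table at the −y, +y, +x sides. The gap between each stool and the table is 230 mm.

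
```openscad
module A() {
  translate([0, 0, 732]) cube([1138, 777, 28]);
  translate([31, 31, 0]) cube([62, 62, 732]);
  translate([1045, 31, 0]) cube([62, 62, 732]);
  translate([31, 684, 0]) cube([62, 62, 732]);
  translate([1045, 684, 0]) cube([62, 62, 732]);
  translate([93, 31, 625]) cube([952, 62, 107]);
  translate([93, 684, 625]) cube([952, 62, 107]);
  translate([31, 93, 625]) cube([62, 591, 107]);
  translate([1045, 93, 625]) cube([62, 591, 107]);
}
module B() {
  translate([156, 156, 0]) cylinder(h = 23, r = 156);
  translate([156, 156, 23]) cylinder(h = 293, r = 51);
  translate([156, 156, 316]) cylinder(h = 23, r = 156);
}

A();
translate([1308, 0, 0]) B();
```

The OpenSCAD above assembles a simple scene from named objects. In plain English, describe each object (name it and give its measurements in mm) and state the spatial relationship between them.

A is a rectangular dining table. The top is 1138×777×28 mm with its upper surface at z = 760 mm. It stands on four 62×62 mm square legs, each inset 31 mm from the nearest pair of top edges, running from the floor to the underside of the top. Four apron rails, 62 mm thick and 107 mm tall, run between adjacent legs with their top edges flush with the underside of the top and their outer faces flush with the legs' outer faces.

B is a spool: two coaxial disc flanges of radius 156 mm and thickness 23 mm, joined by a core cylinder of radius 51 mm and height 293 mm. The lower flange rests on z = 0 and the three cylinders share a vertical axis.

The spool is on the floor beside the table on its +x side.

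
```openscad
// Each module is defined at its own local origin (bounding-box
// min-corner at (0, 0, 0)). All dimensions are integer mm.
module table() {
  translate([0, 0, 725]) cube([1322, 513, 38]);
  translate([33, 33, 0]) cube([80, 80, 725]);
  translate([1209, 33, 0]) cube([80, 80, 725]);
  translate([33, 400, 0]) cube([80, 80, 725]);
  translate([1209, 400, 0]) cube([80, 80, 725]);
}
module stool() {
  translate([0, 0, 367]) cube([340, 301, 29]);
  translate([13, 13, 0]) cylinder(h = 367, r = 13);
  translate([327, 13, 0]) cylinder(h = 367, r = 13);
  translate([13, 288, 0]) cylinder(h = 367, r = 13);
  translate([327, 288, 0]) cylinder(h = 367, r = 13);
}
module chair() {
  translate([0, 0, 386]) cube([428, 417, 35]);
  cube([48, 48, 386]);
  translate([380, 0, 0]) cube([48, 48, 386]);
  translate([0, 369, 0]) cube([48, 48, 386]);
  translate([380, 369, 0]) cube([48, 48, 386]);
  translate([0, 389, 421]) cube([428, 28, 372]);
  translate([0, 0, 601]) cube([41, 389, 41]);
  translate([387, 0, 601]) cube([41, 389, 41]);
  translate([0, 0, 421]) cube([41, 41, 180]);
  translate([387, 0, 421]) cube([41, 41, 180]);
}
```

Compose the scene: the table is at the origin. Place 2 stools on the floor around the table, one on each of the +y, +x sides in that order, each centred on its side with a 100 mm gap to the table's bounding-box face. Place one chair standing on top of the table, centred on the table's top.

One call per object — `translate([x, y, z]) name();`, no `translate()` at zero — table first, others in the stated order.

table();
translate([491, 613, 0]) stool();
translate([1422, 106, 0]) stool();
translate([447, 48, 763]) chair();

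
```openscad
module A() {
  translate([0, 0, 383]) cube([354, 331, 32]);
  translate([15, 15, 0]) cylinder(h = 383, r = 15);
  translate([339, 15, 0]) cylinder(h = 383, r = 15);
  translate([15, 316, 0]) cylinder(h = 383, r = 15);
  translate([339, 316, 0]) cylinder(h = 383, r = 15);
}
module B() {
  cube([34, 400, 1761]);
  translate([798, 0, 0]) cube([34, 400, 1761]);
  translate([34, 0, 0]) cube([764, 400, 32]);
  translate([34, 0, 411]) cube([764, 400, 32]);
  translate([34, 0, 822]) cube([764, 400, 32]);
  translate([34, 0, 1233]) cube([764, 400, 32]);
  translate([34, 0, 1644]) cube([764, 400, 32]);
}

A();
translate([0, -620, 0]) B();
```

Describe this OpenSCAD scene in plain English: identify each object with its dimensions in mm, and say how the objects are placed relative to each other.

A is a four-legged stool. The seat is 354×331 mm, 32 mm thick, top at z = 415 mm. It stands on four round legs, each 30 mm in diameter, from z = 0 to the seat underside, each leg's axis is inset half a diameter from the nearest pair of seat edges (so the leg's bounding box is flush with the corner).

B is an open bookshelf. Two side panels, each 34 mm thick, 400 mm deep and 1761 mm tall, stand 832 mm apart (outside-to-outside). Between them sit 5 shelves, each 32 mm thick and 400 mm deep, spanning the full gap between the sides. The bottom shelf rests on the floor (its underside at z = 0) and the clear gap between one shelf's top and the next shelf's underside is 379 mm.

The bookshelf is on the floor beside the stool on its −y side.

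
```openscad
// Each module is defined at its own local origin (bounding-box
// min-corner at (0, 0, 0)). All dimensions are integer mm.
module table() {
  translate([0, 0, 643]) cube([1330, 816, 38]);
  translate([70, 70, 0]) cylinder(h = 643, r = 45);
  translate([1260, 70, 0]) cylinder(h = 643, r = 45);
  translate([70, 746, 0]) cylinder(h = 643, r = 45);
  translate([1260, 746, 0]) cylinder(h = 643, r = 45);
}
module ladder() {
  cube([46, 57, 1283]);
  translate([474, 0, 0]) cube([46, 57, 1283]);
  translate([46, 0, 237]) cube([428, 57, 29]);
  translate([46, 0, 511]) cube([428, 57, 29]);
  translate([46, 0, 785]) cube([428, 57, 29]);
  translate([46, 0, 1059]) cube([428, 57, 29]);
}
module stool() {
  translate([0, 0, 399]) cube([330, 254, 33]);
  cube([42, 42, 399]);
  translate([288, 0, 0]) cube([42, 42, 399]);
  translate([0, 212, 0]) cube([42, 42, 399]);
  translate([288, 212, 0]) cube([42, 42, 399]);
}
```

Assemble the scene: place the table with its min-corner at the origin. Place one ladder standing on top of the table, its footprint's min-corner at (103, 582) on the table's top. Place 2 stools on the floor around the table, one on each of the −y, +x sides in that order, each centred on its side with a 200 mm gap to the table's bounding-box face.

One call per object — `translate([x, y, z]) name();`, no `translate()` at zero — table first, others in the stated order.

table();
translate([103, 582, 681]) ladder();
translate([500, -454, 0]) stool();
translate([1530, 281, 0]) stool();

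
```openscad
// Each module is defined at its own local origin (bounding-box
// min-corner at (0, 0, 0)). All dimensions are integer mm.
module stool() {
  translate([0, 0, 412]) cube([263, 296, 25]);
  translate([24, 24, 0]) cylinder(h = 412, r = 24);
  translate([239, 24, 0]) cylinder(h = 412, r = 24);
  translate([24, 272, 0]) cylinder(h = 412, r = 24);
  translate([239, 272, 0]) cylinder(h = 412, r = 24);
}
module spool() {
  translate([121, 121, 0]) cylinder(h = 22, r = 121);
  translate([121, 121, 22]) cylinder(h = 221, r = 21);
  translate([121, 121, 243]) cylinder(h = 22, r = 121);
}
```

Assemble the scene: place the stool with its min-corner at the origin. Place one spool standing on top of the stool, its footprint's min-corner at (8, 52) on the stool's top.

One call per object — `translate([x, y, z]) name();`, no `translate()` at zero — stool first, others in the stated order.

stool();
translate([8, 52, 437]) spool();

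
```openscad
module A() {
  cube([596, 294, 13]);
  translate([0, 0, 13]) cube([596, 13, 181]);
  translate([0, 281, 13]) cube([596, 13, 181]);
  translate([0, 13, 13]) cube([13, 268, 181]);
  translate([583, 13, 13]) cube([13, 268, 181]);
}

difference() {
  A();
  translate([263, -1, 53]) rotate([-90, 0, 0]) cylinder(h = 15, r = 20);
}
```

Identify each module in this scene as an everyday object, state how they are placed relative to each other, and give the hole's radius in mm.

The subtracted cylinder has r = 20 mm.

A is an open box. The open box has a circular hole through its front wall. The hole's radius is 20 mm.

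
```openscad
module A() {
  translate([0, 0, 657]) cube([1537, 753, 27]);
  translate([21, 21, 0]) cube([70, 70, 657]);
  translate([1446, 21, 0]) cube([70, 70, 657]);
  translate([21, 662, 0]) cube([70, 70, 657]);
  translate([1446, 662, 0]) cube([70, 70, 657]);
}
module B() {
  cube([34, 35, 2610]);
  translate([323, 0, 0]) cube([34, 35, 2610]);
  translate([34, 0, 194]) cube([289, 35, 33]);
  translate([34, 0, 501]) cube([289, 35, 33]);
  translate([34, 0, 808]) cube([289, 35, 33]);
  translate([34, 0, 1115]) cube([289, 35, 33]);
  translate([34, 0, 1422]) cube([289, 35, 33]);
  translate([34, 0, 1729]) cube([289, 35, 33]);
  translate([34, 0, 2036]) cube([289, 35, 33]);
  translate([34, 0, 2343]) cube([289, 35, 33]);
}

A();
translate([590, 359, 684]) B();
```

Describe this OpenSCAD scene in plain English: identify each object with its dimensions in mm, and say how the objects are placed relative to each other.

A is a table with a 1537×753 mm rectangular top, 27 mm thick, top surface at z = 684 mm, supported by four 70×70 mm square legs, each inset 21 mm from the nearest pair of top edges, running from the floor.

B is a straight ladder. Two 34×35 mm vertical rails, 2610 mm tall, stand 357 mm apart (outside-to-outside) with their front faces coplanar on the −y side. 8 rungs, each 35 mm deep and 33 mm tall, span between the inner faces of the rails, front faces flush with the rails. The lowest rung's underside is at z = 194 mm and rungs are spaced 307 mm apart (underside to underside).

The ladder is on top of the table, centred.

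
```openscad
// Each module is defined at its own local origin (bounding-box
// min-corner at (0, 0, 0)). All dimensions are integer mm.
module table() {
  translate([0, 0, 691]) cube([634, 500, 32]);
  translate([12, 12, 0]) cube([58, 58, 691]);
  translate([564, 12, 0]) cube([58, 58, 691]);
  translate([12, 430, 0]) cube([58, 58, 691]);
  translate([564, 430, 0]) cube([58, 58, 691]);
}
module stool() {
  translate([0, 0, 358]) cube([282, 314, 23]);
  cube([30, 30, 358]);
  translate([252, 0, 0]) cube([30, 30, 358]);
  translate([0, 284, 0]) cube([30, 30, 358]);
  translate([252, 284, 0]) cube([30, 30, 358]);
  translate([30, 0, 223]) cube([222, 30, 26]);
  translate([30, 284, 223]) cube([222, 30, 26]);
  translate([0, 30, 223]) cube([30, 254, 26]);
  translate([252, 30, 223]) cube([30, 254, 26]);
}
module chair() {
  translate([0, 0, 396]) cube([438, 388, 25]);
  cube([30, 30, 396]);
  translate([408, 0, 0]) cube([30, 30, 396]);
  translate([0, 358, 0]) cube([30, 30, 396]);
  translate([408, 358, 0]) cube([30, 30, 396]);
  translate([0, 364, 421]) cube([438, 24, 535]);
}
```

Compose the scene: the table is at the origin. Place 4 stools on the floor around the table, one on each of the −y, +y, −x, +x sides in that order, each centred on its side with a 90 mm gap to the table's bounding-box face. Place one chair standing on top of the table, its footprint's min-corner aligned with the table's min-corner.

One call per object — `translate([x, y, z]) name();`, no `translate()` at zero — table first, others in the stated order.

table();
translate([176, -404, 0]) stool();
translate([176, 590, 0]) stool();
translate([-372, 93, 0]) stool();
translate([724, 93, 0]) stool();
translate([0, 0, 723]) chair();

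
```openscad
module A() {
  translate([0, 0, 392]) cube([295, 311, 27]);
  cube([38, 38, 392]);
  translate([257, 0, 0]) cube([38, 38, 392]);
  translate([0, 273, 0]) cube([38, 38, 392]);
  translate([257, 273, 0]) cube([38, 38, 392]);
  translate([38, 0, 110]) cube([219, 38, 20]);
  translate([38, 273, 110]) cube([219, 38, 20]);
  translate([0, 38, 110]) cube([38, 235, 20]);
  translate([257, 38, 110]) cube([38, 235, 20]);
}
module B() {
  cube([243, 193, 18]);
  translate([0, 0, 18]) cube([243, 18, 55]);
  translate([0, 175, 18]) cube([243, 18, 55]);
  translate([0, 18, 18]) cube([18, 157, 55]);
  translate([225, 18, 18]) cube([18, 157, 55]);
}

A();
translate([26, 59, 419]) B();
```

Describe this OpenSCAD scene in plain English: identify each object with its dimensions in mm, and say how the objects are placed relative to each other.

A is a simple wooden stool: a rectangular seat 295 mm (x) by 311 mm (y), 27 mm thick, top face at z = 419 mm, on four square legs, each 38×38 mm in cross-section. The legs rest on z = 0, each flush with a corner of the seat. Four stretchers, 38 mm wide and 20 mm tall, connect adjacent legs with their undersides at z = 110 mm, each running between the inner faces of the legs it joins and aligned with the legs' outer faces on the other axis.

B is an open-topped rectangular box: outside dimensions 243×193×73 mm, with a uniform wall and base thickness of 18 mm. The base is a full 243×193 slab on the floor; four walls sit on top of the base. The front and back walls (the −y and +y sides) span the full width; the two side walls fit between them.

The open box is on top of the stool, centred.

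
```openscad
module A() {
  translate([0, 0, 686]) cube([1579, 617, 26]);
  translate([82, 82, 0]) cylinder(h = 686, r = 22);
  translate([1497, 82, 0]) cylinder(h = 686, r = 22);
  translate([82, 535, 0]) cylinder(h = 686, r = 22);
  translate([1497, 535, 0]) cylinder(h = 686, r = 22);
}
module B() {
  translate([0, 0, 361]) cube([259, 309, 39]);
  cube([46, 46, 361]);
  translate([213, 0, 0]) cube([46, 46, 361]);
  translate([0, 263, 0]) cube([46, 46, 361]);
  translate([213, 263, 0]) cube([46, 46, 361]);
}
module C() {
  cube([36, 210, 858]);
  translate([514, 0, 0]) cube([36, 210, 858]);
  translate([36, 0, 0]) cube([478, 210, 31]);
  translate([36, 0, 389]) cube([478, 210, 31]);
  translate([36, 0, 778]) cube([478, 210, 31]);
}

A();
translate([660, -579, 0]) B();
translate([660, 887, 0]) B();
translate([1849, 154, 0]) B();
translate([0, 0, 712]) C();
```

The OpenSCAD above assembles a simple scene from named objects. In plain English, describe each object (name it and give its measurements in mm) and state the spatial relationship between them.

A is a table: top 1579 mm (x) × 617 mm (y), 26 mm thick, upper face at z = 712 mm, on four round legs of 44 mm diameter, each leg's bounding box inset 60 mm from the nearest pair of top edges, running from z = 0 to the bottom of the top.

B is a four-legged stool. The seat is a 259×309×39 mm slab whose top surface is at z = 400 mm; four square legs, each 46×46 mm in cross-section, run from the floor (z = 0) to the underside of the seat, each flush with a corner of the seat.

C is a bookshelf 550 mm wide overall, 210 mm deep and 858 mm tall. The two sides are 36 mm thick vertical panels. 3 horizontal shelves of 31 mm thickness span between the inner faces of the sides; the lowest shelf sits on the floor and shelves are stacked with a clear vertical gap of 358 mm between each pair.

Three stools sit around the table at the −y, +y, +x sides. The bookshelf is on top of the table.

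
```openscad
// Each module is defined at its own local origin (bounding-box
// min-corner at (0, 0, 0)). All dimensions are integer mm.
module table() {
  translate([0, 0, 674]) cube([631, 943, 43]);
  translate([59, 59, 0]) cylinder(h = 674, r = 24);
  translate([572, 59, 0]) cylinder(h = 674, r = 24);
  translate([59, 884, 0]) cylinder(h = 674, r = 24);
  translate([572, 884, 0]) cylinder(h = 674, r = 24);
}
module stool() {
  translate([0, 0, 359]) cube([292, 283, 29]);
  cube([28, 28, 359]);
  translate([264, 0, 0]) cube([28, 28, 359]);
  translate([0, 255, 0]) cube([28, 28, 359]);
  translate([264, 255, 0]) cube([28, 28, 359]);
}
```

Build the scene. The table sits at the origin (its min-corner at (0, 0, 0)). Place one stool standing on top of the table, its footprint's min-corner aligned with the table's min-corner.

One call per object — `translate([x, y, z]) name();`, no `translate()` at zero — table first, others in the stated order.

table();
translate([0, 0, 717]) stool();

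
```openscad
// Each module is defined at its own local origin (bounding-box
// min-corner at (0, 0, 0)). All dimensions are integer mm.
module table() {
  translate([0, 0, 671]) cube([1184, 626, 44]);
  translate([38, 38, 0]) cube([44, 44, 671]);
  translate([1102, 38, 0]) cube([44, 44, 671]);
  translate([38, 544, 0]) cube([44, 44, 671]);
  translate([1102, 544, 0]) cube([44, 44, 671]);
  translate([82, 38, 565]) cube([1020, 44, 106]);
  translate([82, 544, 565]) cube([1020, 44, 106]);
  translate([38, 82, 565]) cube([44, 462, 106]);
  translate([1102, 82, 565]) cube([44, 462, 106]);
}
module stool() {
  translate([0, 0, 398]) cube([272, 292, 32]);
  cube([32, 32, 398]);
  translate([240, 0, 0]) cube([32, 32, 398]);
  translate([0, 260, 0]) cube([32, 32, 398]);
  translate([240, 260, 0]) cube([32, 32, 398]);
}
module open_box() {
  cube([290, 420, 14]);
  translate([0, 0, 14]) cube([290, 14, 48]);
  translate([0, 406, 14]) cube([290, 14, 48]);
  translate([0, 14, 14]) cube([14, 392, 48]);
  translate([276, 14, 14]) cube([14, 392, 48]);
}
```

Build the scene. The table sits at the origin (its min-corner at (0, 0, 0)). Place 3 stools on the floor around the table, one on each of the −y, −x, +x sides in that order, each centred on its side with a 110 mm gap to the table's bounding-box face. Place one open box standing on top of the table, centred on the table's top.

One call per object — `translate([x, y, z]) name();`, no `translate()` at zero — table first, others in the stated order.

table();
translate([456, -402, 0]) stool();
translate([-382, 167, 0]) stool();
translate([1294, 167, 0]) stool();
translate([447, 103, 715]) open_box();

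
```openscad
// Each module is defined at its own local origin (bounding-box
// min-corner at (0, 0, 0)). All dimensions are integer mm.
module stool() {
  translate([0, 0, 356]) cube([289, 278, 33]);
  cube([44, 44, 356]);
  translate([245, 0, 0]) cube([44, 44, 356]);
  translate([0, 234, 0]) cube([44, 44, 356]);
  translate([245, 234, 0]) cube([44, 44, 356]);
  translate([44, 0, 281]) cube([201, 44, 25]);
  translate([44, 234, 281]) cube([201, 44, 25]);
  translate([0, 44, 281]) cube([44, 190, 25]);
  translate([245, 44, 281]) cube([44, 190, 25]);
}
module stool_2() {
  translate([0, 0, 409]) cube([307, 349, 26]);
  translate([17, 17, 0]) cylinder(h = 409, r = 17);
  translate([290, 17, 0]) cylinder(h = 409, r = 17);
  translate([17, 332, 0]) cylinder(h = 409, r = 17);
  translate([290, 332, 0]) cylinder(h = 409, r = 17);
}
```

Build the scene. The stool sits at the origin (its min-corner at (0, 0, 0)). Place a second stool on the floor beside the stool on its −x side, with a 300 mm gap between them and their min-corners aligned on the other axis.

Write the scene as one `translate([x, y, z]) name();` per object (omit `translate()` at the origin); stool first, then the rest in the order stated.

stool();
translate([-607, 0, 0]) stool_2();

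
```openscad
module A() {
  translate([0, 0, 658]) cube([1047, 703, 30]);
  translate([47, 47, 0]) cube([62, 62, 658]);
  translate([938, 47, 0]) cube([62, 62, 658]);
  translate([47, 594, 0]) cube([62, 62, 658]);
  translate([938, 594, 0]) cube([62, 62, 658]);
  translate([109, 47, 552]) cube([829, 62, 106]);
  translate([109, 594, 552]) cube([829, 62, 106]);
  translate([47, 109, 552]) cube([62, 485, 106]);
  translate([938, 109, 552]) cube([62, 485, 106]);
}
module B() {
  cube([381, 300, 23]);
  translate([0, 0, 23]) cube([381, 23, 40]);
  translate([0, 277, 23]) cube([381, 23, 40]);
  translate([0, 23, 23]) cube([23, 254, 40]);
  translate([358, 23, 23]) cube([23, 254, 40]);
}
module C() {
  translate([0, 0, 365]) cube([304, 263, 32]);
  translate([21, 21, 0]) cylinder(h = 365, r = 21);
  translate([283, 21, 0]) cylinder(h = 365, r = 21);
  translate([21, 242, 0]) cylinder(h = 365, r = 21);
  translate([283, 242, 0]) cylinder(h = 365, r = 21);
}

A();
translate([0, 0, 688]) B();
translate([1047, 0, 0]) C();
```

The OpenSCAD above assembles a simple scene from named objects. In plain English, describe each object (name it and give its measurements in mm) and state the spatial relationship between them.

A is a table with a 1047×703 mm rectangular top, 30 mm thick, top surface at z = 688 mm, supported by four 62×62 mm square legs, each inset 47 mm from the nearest pair of top edges, running from the floor. Four apron rails, 62 mm thick and 106 mm tall, run between adjacent legs with their top edges flush with the underside of the top and their outer faces flush with the legs' outer faces.

B is an open storage box with external size 381×300×63 mm and wall thickness 23 mm (the base is also 23 mm thick). The base covers the whole footprint; the four walls stand on the base, with the y-facing walls full-width and the x-facing walls fitting between their inner faces.

C is a four-legged stool. The seat is a 304×263×32 mm slab whose top surface is at z = 397 mm; four round legs, each 42 mm in diameter, run from the floor (z = 0) to the underside of the seat, each leg's axis is inset half a diameter from the nearest pair of seat edges (so the leg's bounding box is flush with the corner).

The open box is on top of the table. The stool is against the table's +x side, with their −y faces flush.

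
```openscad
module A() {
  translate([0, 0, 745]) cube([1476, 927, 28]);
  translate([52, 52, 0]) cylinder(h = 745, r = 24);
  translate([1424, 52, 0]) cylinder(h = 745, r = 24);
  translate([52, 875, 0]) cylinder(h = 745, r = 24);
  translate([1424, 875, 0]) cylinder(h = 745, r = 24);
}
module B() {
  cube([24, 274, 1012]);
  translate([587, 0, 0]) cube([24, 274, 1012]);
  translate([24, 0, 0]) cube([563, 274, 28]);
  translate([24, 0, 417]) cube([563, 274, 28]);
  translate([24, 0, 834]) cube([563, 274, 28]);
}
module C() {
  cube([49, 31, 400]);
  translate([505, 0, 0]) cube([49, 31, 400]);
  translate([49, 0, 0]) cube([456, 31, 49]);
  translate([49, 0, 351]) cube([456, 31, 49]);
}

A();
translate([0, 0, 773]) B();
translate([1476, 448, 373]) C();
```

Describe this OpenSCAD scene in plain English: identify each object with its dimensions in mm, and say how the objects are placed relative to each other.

A is a rectangular dining table. The top is 1476×927×28 mm with its upper surface at z = 773 mm. It stands on four round legs of 48 mm diameter, each leg's bounding box inset 28 mm from the nearest pair of top edges, running from the floor to the underside of the top.

B is a bookshelf 611 mm wide overall, 274 mm deep and 1012 mm tall. The two sides are 24 mm thick vertical panels. 3 horizontal shelves of 28 mm thickness span between the inner faces of the sides; the lowest shelf sits on the floor and shelves are stacked with a clear vertical gap of 389 mm between each pair.

C is a rectangular picture frame lying in the x–z plane (depth along y). The opening is 456 mm wide (x) by 302 mm tall (z), surrounded by a border 49 mm wide on all four sides. The frame is 31 mm deep and is made of two full-height vertical stiles with two horizontal rails fitted between them.

The bookshelf is on top of the table. The picture frame is beside the table with their tops flush at z = 773.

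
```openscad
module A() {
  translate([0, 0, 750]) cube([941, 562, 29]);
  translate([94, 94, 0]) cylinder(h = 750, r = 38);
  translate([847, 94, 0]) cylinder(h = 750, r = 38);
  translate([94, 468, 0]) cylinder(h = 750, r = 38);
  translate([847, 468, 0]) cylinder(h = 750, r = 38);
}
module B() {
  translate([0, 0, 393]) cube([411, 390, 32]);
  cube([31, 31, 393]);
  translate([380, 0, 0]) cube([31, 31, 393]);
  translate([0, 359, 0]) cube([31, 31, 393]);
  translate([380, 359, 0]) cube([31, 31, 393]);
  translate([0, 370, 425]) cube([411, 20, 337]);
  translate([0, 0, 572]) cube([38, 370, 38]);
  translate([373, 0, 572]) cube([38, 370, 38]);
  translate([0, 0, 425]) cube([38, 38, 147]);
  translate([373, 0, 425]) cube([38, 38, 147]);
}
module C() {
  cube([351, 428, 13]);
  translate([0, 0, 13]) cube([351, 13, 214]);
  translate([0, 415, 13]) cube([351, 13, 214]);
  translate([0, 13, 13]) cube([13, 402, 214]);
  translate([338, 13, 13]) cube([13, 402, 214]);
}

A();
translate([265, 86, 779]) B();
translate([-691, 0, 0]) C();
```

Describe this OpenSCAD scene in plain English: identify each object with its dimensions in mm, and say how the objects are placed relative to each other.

A is a table with a 941×562 mm rectangular top, 29 mm thick, top surface at z = 779 mm, supported by four round legs of 76 mm diameter, each leg's bounding box inset 56 mm from the nearest pair of top edges, running from the floor.

B is a chair. The seat is a 411×390×32 mm slab with its top at z = 425 mm, on four 31×31 mm corner legs (flush with the seat edges, standing on z = 0). A flat backrest 20 mm thick, 337 mm tall, spans the full seat width and rises from the seat top along its +y edge, rear face flush with the rear of the seat. Two armrests of 38×38 mm section run along each side from the seat's front edge to the front of the backrest, top faces 185 mm above the seat top and outer faces flush with the seat's x-edges; a 38×38 mm post under the front of each armrest stands on the seat at the front corner.

C is an open storage box with external size 351×428×227 mm and wall thickness 13 mm (the base is also 13 mm thick). The base covers the whole footprint; the four walls stand on the base, with the y-facing walls full-width and the x-facing walls fitting between their inner faces.

The chair is on top of the table, centred. The open box is on the floor beside the table on its −x side.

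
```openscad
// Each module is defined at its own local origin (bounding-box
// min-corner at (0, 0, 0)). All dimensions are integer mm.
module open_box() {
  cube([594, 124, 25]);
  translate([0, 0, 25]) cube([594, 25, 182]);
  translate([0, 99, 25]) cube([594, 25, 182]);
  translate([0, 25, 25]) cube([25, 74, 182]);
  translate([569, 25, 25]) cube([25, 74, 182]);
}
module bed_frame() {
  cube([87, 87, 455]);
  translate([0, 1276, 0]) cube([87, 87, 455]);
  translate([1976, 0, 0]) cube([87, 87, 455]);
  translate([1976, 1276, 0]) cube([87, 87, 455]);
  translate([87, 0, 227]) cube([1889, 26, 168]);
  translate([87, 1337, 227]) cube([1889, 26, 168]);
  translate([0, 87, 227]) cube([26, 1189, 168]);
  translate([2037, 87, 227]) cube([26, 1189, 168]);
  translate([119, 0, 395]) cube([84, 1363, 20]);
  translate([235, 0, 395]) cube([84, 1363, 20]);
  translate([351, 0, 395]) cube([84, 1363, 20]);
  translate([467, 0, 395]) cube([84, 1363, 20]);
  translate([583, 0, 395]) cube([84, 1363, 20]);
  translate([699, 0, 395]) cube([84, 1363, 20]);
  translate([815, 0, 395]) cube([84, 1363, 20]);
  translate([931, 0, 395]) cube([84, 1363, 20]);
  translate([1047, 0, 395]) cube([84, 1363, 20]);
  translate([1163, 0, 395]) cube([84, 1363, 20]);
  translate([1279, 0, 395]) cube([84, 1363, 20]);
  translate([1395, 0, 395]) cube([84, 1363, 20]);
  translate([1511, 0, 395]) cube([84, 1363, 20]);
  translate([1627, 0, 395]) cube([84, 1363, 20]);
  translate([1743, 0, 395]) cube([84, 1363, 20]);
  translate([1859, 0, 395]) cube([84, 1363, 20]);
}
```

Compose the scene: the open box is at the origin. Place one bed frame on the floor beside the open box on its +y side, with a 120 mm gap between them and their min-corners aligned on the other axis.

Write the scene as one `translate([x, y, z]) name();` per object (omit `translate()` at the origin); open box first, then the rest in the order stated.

open_box();
translate([0, 244, 0]) bed_frame();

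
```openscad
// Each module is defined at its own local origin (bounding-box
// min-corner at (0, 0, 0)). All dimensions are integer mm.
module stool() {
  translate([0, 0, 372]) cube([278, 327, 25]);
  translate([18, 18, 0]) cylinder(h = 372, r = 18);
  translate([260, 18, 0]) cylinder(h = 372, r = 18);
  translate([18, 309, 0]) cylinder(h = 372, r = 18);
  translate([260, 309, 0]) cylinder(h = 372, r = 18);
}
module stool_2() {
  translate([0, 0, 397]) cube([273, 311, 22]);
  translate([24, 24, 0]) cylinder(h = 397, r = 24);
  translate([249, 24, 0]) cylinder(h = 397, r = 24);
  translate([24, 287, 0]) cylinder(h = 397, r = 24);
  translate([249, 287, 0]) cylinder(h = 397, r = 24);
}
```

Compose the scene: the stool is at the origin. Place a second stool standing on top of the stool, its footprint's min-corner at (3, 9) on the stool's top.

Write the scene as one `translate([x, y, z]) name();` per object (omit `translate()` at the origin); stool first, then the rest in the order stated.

stool();
translate([3, 9, 397]) stool_2();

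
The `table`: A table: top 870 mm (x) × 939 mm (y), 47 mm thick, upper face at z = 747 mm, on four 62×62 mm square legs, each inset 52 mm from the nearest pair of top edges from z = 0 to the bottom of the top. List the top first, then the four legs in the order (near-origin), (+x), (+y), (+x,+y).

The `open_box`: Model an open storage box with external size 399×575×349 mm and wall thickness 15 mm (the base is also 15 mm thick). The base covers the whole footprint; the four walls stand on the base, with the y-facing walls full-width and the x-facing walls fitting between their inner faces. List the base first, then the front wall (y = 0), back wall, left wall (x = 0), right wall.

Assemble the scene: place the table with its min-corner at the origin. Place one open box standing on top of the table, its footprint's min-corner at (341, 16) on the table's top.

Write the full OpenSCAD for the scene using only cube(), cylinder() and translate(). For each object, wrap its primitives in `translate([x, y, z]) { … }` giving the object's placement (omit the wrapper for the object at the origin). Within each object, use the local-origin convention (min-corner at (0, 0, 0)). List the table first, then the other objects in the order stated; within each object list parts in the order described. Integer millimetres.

translate([0, 0, 700]) cube([870, 939, 47]);
translate([52, 52, 0]) cube([62, 62, 700]);
translate([756, 52, 0]) cube([62, 62, 700]);
translate([52, 825, 0]) cube([62, 62, 700]);
translate([756, 825, 0]) cube([62, 62, 700]);
translate([341, 16, 747]) {
  cube([399, 575, 15]);
  translate([0, 0, 15]) cube([399, 15, 334]);
  translate([0, 560, 15]) cube([399, 15, 334]);
  translate([0, 15, 15]) cube([15, 545, 334]);
  translate([384, 15, 15]) cube([15, 545, 334]);
}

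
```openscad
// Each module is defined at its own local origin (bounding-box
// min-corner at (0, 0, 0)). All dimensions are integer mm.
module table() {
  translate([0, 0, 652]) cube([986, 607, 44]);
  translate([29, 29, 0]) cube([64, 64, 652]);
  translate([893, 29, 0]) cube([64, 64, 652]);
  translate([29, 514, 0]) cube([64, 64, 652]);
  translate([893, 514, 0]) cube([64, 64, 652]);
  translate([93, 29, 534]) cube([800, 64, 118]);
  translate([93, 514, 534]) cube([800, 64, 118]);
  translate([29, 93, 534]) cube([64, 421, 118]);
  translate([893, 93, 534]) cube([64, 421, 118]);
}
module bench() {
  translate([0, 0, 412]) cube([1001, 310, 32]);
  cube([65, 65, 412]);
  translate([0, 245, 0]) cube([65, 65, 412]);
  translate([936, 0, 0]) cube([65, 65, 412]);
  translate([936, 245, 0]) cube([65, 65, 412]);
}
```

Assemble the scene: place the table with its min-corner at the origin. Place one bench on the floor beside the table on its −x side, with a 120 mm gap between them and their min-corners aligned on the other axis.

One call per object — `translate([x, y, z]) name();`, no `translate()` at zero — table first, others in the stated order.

table();
translate([-1121, 0, 0]) bench();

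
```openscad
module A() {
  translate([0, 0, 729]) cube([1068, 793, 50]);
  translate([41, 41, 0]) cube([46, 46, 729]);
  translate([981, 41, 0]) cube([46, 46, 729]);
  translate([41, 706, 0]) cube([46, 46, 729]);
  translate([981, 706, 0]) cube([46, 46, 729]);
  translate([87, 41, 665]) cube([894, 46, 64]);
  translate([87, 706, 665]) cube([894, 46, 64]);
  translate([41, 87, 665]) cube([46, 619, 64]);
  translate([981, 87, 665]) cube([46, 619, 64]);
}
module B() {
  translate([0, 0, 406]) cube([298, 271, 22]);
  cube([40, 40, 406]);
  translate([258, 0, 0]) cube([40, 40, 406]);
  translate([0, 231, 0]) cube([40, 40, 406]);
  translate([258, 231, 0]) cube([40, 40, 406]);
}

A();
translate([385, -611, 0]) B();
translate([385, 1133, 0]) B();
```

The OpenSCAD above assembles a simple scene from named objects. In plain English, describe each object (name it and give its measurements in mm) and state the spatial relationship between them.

A is a table with a 1068×793 mm rectangular top, 50 mm thick, top surface at z = 779 mm, supported by four 46×46 mm square legs, each inset 41 mm from the nearest pair of top edges, running from the floor. Four apron rails, 46 mm thick and 64 mm tall, run between adjacent legs with their top edges flush with the underside of the top and their outer faces flush with the legs' outer faces.

B is a four-legged stool. The seat is 298×271 mm, 22 mm thick, top at z = 428 mm. It stands on four square legs, each 40×40 mm in cross-section, from z = 0 to the seat underside, each flush with a corner of the seat.

Two stools sit around the table at the −y, +y sides.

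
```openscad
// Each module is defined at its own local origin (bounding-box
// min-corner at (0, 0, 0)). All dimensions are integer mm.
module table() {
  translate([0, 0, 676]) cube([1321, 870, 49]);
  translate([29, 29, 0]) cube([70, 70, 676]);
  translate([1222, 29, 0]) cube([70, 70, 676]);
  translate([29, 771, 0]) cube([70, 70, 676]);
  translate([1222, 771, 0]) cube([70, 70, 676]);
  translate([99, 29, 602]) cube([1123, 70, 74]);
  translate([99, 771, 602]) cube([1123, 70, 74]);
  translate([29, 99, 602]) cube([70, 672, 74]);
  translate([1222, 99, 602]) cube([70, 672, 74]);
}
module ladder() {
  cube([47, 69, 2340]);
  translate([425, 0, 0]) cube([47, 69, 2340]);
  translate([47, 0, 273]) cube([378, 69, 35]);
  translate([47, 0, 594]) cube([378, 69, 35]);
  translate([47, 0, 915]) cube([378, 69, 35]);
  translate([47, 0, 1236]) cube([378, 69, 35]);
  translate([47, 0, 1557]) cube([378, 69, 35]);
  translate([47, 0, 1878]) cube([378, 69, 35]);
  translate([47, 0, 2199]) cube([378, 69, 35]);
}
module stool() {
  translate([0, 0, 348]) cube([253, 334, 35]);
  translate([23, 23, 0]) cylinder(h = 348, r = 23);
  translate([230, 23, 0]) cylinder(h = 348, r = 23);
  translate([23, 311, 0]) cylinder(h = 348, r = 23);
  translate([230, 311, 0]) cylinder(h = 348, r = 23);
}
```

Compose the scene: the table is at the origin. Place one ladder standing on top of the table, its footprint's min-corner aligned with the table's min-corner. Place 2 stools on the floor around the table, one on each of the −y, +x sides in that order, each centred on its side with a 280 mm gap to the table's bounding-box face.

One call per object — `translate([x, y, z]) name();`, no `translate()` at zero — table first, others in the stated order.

table();
translate([0, 0, 725]) ladder();
translate([534, -614, 0]) stool();
translate([1601, 268, 0]) stool();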